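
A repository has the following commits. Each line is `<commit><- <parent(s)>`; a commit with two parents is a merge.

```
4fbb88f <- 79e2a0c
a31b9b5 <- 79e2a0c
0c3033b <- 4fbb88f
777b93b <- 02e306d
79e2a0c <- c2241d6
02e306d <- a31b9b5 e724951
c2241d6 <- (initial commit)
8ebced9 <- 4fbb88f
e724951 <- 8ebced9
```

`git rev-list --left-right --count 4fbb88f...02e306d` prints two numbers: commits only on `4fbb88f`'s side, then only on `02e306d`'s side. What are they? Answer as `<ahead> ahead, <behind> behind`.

Reachable from 4fbb88f: {4fbb88f, 79e2a0c, c2241d6}.
Reachable from 02e306d: {02e306d, 4fbb88f, 79e2a0c, 8ebced9, a31b9b5, c2241d6, e724951}.
Only in 4fbb88f's history (ahead): {} — 0.
Only in 02e306d's history (behind): {02e306d, 8ebced9, a31b9b5, e724951} — 4.

0 ahead, 4 behind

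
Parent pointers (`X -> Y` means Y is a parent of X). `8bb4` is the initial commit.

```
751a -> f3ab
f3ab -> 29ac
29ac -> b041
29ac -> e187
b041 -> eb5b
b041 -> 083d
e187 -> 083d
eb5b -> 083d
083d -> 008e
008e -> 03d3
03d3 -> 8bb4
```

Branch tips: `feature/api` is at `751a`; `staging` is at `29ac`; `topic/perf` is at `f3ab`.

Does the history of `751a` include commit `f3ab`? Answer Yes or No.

Yes

Ancestors of 751a (commits reachable by following parents): {008e, 03d3, 083d, 29ac, 751a, 8bb4, b041, e187, eb5b, f3ab}.
f3ab is in that set, so it is an ancestor of 751a.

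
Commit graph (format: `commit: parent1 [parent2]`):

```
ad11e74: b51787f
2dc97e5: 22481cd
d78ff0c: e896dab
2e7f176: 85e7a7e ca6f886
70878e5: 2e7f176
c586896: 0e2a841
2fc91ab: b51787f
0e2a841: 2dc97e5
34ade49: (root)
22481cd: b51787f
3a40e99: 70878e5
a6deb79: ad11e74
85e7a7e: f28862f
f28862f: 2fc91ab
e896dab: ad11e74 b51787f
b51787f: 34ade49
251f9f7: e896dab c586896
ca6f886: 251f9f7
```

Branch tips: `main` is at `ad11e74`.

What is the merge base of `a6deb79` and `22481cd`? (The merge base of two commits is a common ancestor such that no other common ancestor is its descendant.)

Ancestors of a6deb79: {34ade49, a6deb79, ad11e74, b51787f}.
Ancestors of 22481cd: {22481cd, 34ade49, b51787f}.
Common ancestors: {34ade49, b51787f}.
Among these, b51787f is not an ancestor of any other common ancestor — it is the merge base.

b51787f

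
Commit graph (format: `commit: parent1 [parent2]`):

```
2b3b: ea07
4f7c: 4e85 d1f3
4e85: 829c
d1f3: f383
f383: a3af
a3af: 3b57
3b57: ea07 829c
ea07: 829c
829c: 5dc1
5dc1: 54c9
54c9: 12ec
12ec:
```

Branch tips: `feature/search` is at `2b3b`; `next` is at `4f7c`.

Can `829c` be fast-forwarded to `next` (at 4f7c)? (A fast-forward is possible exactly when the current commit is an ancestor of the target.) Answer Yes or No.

Yes

A fast-forward from 829c to 4f7c is possible iff 829c is an ancestor of 4f7c.
Ancestors of 4f7c: {12ec, 3b57, 4e85, 4f7c, 54c9, 5dc1, 829c, a3af, d1f3, ea07, f383}.
829c is among them, so fast-forward is possible.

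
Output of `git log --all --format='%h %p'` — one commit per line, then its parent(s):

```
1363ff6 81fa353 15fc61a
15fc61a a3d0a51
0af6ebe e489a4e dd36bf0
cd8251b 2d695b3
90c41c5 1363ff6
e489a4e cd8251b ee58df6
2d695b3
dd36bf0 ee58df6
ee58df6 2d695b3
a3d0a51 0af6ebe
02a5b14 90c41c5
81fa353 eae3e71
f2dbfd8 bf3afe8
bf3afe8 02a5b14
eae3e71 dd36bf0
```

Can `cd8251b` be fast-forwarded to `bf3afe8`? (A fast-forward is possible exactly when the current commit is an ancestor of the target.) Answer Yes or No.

Yes

A fast-forward from cd8251b to bf3afe8 is possible iff cd8251b is an ancestor of bf3afe8.
Ancestors of bf3afe8: {02a5b14, 0af6ebe, 1363ff6, 15fc61a, 2d695b3, 81fa353, 90c41c5, a3d0a51, bf3afe8, cd8251b, dd36bf0, e489a4e, eae3e71, ee58df6}.
cd8251b is among them, so fast-forward is possible.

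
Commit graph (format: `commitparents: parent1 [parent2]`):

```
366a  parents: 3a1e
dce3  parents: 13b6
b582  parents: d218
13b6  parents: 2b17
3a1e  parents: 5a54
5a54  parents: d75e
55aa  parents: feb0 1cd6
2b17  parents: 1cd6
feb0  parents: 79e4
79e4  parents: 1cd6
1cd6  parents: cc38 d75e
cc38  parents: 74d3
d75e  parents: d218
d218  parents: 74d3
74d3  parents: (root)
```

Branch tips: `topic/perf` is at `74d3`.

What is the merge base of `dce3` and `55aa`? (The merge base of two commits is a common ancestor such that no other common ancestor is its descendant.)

1cd6

Ancestors of dce3: {13b6, 1cd6, 2b17, 74d3, cc38, d218, d75e, dce3}.
Ancestors of 55aa: {1cd6, 55aa, 74d3, 79e4, cc38, d218, d75e, feb0}.
Common ancestors: {1cd6, 74d3, cc38, d218, d75e}.
Among these, 1cd6 is not an ancestor of any other common ancestor — it is the merge base.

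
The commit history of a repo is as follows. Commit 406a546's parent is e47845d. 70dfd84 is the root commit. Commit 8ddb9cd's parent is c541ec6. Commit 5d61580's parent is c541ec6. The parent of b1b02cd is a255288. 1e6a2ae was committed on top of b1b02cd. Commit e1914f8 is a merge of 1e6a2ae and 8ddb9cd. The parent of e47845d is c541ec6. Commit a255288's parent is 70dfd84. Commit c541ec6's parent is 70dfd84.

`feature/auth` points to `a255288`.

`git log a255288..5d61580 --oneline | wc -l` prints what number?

2

Reachable from 5d61580: {5d61580, 70dfd84, c541ec6}.
Reachable from a255288: {70dfd84, a255288}.
In 5d61580's history but not a255288's: {5d61580, c541ec6} — 2 commits.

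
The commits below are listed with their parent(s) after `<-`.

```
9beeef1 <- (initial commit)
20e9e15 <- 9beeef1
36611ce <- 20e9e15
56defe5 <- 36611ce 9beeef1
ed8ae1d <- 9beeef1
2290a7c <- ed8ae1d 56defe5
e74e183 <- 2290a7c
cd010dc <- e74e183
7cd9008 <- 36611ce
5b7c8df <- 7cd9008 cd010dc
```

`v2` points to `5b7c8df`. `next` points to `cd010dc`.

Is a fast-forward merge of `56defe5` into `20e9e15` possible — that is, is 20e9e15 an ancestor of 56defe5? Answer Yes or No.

A fast-forward from 20e9e15 to 56defe5 is possible iff 20e9e15 is an ancestor of 56defe5.
Ancestors of 56defe5: {20e9e15, 36611ce, 56defe5, 9beeef1}.
20e9e15 is among them, so fast-forward is possible.

Yes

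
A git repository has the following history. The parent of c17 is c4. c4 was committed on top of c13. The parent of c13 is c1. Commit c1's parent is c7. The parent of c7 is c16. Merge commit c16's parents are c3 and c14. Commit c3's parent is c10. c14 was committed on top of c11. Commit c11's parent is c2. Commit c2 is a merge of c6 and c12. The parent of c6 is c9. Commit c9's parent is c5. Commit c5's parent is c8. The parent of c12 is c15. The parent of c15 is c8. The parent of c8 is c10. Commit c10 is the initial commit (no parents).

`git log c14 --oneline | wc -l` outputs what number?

10

Walking parent pointers from c14: reachable set = {c10, c11, c12, c14, c15, c2, c5, c6, c8, c9}.
That is 10 commits.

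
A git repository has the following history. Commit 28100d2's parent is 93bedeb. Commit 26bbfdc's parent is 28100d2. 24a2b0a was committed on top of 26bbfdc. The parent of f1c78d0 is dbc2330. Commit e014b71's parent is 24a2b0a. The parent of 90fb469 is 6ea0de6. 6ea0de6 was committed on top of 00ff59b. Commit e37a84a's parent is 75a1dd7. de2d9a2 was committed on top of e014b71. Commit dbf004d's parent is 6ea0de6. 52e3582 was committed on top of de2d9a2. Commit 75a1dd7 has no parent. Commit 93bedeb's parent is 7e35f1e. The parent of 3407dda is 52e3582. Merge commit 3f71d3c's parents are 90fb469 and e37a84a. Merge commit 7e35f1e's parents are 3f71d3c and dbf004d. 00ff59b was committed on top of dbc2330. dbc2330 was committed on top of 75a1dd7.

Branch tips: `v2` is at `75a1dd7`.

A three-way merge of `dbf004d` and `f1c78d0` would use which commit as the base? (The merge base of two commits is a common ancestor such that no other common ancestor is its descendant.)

dbc2330

Ancestors of dbf004d: {00ff59b, 6ea0de6, 75a1dd7, dbc2330, dbf004d}.
Ancestors of f1c78d0: {75a1dd7, dbc2330, f1c78d0}.
Common ancestors: {75a1dd7, dbc2330}.
Among these, dbc2330 is not an ancestor of any other common ancestor — it is the merge base.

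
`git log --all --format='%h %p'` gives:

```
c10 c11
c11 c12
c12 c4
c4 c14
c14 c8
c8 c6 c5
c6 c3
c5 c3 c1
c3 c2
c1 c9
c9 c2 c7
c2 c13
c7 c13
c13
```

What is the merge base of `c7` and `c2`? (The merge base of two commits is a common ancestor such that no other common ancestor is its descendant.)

c13

Ancestors of c7: {c13, c7}.
Ancestors of c2: {c13, c2}.
Common ancestors: {c13}.
The only common ancestor is c13, so it is the merge base.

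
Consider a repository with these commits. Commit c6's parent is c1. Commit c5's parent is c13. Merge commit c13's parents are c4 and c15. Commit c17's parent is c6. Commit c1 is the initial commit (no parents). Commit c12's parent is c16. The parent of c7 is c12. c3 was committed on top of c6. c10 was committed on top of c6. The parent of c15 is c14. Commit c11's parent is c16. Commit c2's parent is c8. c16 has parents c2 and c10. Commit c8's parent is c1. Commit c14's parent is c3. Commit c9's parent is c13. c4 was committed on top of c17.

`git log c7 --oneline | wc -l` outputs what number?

Walking parent pointers from c7: reachable set = {c1, c10, c12, c16, c2, c6, c7, c8}.
That is 8 commits.

8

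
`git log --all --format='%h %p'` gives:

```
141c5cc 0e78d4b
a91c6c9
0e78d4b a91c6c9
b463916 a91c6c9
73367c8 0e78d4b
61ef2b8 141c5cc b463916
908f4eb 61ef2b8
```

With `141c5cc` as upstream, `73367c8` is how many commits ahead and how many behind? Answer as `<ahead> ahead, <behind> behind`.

1 ahead, 1 behind

Reachable from 73367c8: {0e78d4b, 73367c8, a91c6c9}.
Reachable from 141c5cc: {0e78d4b, 141c5cc, a91c6c9}.
Only in 73367c8's history (ahead): {73367c8} — 1.
Only in 141c5cc's history (behind): {141c5cc} — 1.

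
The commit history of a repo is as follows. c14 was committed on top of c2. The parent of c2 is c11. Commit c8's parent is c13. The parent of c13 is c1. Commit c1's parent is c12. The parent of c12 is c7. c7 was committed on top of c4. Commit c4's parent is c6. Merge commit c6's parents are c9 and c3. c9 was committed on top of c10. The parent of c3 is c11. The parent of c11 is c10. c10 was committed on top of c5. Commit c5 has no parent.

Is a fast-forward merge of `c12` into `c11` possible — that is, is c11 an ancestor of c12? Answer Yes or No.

A fast-forward from c11 to c12 is possible iff c11 is an ancestor of c12.
Ancestors of c12: {c10, c11, c12, c3, c4, c5, c6, c7, c9}.
c11 is among them, so fast-forward is possible.

Yes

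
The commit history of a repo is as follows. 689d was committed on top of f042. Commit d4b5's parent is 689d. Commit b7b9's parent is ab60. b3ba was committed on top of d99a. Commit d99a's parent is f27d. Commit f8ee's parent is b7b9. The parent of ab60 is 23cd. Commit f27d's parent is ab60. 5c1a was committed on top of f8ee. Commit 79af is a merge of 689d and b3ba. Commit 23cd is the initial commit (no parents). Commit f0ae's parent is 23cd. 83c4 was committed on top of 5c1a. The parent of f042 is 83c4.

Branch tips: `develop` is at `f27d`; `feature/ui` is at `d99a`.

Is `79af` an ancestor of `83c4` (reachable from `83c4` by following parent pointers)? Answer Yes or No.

Ancestors of 83c4: {23cd, 5c1a, 83c4, ab60, b7b9, f8ee}.
79af is not in that set, so it is not an ancestor of 83c4.

No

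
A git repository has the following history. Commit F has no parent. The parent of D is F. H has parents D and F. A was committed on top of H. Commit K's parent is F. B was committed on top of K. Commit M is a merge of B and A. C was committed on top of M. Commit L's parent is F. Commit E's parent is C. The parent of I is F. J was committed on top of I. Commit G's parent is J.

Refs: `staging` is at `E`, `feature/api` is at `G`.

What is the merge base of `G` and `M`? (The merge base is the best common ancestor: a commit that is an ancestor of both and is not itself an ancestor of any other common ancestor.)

F

Ancestors of G: {F, G, I, J}.
Ancestors of M: {A, B, D, F, H, K, M}.
Common ancestors: {F}.
The only common ancestor is F, so it is the merge base.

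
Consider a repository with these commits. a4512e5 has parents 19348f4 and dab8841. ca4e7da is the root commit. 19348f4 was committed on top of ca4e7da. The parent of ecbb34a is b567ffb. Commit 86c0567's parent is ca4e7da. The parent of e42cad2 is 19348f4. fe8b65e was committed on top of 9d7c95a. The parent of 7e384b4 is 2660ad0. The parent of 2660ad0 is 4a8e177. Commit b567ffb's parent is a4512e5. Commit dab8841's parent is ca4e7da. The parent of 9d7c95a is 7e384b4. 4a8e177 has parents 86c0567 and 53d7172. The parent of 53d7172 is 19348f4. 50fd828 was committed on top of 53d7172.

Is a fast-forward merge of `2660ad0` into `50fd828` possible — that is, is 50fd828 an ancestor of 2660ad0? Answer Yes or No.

A fast-forward from 50fd828 to 2660ad0 is possible iff 50fd828 is an ancestor of 2660ad0.
Ancestors of 2660ad0: {19348f4, 2660ad0, 4a8e177, 53d7172, 86c0567, ca4e7da}.
50fd828 is not among them, so fast-forward is not possible.

No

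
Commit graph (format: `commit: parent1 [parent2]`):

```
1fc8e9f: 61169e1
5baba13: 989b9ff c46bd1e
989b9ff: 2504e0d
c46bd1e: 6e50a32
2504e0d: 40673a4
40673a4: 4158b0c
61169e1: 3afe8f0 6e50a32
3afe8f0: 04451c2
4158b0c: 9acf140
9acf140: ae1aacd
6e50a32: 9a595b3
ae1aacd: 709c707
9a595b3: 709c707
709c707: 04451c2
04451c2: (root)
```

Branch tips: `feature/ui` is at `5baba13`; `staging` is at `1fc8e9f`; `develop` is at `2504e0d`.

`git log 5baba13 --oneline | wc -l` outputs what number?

Walking parent pointers from 5baba13: reachable set = {04451c2, 2504e0d, 40673a4, 4158b0c, 5baba13, 6e50a32, 709c707, 989b9ff, 9a595b3, 9acf140, ae1aacd, c46bd1e}.
That is 12 commits.

12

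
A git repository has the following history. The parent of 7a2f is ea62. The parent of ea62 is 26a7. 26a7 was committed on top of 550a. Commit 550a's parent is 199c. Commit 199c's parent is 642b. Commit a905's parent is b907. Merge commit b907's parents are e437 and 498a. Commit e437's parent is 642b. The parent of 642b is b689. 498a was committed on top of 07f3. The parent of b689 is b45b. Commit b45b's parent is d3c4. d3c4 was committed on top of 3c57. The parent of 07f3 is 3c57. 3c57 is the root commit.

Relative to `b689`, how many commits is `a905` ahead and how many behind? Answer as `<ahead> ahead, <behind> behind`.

Reachable from a905: {07f3, 3c57, 498a, 642b, a905, b45b, b689, b907, d3c4, e437}.
Reachable from b689: {3c57, b45b, b689, d3c4}.
Only in a905's history (ahead): {07f3, 498a, 642b, a905, b907, e437} — 6.
Only in b689's history (behind): {} — 0.

6 ahead, 0 behind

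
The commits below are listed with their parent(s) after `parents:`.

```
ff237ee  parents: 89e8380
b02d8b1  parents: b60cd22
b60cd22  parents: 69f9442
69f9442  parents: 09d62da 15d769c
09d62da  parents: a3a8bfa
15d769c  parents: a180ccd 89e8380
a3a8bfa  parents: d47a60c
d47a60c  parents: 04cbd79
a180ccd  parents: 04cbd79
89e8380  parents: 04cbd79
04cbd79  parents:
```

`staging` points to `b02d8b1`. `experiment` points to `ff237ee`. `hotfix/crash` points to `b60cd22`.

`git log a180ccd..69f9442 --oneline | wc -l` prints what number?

6

Reachable from 69f9442: {04cbd79, 09d62da, 15d769c, 69f9442, 89e8380, a180ccd, a3a8bfa, d47a60c}.
Reachable from a180ccd: {04cbd79, a180ccd}.
In 69f9442's history but not a180ccd's: {09d62da, 15d769c, 69f9442, 89e8380, a3a8bfa, d47a60c} — 6 commits.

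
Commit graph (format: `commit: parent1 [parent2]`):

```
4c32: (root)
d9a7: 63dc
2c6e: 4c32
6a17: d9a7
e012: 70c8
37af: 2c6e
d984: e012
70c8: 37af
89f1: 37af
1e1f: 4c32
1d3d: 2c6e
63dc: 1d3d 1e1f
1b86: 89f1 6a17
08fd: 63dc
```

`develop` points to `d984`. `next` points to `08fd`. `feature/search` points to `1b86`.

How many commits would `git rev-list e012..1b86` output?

Reachable from 1b86: {1b86, 1d3d, 1e1f, 2c6e, 37af, 4c32, 63dc, 6a17, 89f1, d9a7}.
Reachable from e012: {2c6e, 37af, 4c32, 70c8, e012}.
In 1b86's history but not e012's: {1b86, 1d3d, 1e1f, 63dc, 6a17, 89f1, d9a7} — 7 commits.

7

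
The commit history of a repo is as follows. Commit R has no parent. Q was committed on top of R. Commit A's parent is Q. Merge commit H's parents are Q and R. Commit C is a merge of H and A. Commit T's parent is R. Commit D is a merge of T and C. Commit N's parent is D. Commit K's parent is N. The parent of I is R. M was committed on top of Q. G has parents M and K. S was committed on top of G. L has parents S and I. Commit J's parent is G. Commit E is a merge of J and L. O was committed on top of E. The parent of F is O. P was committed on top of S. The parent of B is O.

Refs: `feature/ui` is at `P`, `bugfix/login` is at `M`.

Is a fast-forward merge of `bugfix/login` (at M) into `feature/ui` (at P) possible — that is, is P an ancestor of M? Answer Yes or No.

A fast-forward from P to M is possible iff P is an ancestor of M.
Ancestors of M: {M, Q, R}.
P is not among them, so fast-forward is not possible.

No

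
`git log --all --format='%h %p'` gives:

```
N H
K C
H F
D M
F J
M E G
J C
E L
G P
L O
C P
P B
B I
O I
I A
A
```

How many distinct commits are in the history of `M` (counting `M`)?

Walking parent pointers from M: reachable set = {A, B, E, G, I, L, M, O, P}.
That is 9 commits.

9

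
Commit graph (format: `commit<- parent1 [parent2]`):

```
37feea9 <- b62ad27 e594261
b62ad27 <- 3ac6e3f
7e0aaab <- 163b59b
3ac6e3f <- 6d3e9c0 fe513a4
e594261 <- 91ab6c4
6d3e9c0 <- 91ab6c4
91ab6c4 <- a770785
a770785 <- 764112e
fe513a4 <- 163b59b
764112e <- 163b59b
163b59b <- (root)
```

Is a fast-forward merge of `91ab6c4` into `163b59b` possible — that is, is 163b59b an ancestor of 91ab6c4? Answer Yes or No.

Yes

A fast-forward from 163b59b to 91ab6c4 is possible iff 163b59b is an ancestor of 91ab6c4.
Ancestors of 91ab6c4: {163b59b, 764112e, 91ab6c4, a770785}.
163b59b is among them, so fast-forward is possible.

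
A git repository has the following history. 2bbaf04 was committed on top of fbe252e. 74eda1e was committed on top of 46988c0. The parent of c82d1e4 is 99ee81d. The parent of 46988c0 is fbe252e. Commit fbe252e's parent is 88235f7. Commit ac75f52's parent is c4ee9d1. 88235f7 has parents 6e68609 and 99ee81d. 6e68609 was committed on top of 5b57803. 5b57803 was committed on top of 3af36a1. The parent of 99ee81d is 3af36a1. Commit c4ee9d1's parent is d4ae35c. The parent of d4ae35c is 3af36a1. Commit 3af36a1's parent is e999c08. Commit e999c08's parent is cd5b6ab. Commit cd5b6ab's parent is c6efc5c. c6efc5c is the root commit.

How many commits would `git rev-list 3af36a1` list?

Walking parent pointers from 3af36a1: reachable set = {3af36a1, c6efc5c, cd5b6ab, e999c08}.
That is 4 commits.

4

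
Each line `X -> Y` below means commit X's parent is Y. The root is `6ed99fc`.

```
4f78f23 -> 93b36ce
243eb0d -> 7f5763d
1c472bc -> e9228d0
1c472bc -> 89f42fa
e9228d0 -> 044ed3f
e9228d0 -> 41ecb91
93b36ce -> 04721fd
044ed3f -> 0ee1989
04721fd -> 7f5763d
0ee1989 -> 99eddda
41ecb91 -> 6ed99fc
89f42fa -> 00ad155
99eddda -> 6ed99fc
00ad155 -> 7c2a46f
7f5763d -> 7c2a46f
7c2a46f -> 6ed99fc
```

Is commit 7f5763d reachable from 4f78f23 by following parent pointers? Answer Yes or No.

Ancestors of 4f78f23 (commits reachable by following parents): {04721fd, 4f78f23, 6ed99fc, 7c2a46f, 7f5763d, 93b36ce}.
7f5763d is in that set, so it is an ancestor of 4f78f23.

Yes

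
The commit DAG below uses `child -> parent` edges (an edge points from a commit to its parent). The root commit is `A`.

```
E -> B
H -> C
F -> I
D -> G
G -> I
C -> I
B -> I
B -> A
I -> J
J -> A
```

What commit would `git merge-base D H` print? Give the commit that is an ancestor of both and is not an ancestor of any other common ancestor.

Ancestors of D: {A, D, G, I, J}.
Ancestors of H: {A, C, H, I, J}.
Common ancestors: {A, I, J}.
Among these, I is not an ancestor of any other common ancestor — it is the merge base.

I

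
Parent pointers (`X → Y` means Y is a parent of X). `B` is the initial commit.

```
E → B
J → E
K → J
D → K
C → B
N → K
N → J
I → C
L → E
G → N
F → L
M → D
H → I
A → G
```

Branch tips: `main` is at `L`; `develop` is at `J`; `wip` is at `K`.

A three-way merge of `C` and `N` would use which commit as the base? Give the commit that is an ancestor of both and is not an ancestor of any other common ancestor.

B

Ancestors of C: {B, C}.
Ancestors of N: {B, E, J, K, N}.
Common ancestors: {B}.
The only common ancestor is B, so it is the merge base.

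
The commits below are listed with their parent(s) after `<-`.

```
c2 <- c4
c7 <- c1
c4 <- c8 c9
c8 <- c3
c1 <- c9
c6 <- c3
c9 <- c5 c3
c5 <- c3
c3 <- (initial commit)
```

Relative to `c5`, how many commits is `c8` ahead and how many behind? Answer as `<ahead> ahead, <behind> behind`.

1 ahead, 1 behind

Reachable from c8: {c3, c8}.
Reachable from c5: {c3, c5}.
Only in c8's history (ahead): {c8} — 1.
Only in c5's history (behind): {c5} — 1.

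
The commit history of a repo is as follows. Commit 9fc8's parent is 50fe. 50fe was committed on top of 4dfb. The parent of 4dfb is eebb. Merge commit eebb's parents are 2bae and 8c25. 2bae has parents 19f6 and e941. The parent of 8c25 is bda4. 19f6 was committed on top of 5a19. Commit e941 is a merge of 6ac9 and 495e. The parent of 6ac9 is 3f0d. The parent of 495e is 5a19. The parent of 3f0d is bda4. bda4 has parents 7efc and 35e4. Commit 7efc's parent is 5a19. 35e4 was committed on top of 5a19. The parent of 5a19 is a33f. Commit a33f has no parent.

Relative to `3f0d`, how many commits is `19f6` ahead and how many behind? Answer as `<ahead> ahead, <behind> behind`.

1 ahead, 4 behind

Reachable from 19f6: {19f6, 5a19, a33f}.
Reachable from 3f0d: {35e4, 3f0d, 5a19, 7efc, a33f, bda4}.
Only in 19f6's history (ahead): {19f6} — 1.
Only in 3f0d's history (behind): {35e4, 3f0d, 7efc, bda4} — 4.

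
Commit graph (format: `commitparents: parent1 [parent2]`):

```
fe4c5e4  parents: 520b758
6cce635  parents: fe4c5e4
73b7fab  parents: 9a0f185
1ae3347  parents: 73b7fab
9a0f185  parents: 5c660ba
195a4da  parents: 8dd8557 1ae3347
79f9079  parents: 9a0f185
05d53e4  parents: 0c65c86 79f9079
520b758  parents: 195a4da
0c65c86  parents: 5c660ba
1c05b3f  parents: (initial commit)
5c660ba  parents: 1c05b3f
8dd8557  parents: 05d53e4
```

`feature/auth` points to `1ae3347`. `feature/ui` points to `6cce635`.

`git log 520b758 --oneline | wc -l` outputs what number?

Walking parent pointers from 520b758: reachable set = {05d53e4, 0c65c86, 195a4da, 1ae3347, 1c05b3f, 520b758, 5c660ba, 73b7fab, 79f9079, 8dd8557, 9a0f185}.
That is 11 commits.

11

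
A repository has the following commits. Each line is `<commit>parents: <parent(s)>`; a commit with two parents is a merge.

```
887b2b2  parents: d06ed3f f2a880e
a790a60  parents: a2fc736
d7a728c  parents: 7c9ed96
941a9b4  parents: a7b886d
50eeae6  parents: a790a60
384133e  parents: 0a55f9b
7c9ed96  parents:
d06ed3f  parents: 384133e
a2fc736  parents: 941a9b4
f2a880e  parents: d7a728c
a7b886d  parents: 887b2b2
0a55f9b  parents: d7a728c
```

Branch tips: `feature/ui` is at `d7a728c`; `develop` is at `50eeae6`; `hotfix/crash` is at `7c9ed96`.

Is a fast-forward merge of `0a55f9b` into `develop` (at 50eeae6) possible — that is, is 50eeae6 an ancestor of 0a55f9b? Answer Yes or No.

A fast-forward from 50eeae6 to 0a55f9b is possible iff 50eeae6 is an ancestor of 0a55f9b.
Ancestors of 0a55f9b: {0a55f9b, 7c9ed96, d7a728c}.
50eeae6 is not among them, so fast-forward is not possible.

No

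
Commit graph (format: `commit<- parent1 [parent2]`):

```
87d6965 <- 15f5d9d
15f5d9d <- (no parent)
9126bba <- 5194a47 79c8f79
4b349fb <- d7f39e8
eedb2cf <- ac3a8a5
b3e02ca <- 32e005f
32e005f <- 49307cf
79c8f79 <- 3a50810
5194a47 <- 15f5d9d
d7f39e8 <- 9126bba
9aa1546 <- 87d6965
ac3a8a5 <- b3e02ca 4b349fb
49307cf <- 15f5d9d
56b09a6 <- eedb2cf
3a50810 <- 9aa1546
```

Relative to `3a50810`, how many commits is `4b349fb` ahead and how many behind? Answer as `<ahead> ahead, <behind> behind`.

5 ahead, 0 behind

Reachable from 4b349fb: {15f5d9d, 3a50810, 4b349fb, 5194a47, 79c8f79, 87d6965, 9126bba, 9aa1546, d7f39e8}.
Reachable from 3a50810: {15f5d9d, 3a50810, 87d6965, 9aa1546}.
Only in 4b349fb's history (ahead): {4b349fb, 5194a47, 79c8f79, 9126bba, d7f39e8} — 5.
Only in 3a50810's history (behind): {} — 0.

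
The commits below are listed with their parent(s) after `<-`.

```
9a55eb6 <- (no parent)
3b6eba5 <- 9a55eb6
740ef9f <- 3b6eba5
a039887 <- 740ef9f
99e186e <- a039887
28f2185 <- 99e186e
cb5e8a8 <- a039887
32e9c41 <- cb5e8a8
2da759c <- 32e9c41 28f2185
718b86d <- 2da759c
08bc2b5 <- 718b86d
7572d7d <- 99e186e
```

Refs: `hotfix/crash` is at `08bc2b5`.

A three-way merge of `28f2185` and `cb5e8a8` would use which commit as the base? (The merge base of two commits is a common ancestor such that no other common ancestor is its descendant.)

a039887

Ancestors of 28f2185: {28f2185, 3b6eba5, 740ef9f, 99e186e, 9a55eb6, a039887}.
Ancestors of cb5e8a8: {3b6eba5, 740ef9f, 9a55eb6, a039887, cb5e8a8}.
Common ancestors: {3b6eba5, 740ef9f, 9a55eb6, a039887}.
Among these, a039887 is not an ancestor of any other common ancestor — it is the merge base.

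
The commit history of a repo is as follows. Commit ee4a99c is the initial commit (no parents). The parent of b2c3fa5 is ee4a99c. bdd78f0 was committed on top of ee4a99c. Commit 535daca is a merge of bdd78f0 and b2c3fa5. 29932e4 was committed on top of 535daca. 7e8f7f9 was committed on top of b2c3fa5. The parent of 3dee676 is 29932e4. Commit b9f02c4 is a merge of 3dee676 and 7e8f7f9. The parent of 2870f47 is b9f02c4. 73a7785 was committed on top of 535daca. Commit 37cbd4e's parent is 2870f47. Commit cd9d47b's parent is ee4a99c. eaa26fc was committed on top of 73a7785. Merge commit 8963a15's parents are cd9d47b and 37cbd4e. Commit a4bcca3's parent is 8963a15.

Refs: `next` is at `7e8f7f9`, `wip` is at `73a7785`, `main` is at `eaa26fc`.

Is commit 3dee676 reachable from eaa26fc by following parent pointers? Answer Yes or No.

No

Ancestors of eaa26fc: {535daca, 73a7785, b2c3fa5, bdd78f0, eaa26fc, ee4a99c}.
3dee676 is not in that set, so it is not an ancestor of eaa26fc.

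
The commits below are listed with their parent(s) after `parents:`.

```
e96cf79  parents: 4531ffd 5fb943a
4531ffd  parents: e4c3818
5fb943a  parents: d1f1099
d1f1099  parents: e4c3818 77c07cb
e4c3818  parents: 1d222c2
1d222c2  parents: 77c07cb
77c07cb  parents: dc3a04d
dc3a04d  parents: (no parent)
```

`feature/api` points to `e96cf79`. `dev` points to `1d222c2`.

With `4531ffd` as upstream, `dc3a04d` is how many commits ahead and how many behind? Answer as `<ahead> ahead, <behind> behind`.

0 ahead, 4 behind

Reachable from dc3a04d: {dc3a04d}.
Reachable from 4531ffd: {1d222c2, 4531ffd, 77c07cb, dc3a04d, e4c3818}.
Only in dc3a04d's history (ahead): {} — 0.
Only in 4531ffd's history (behind): {1d222c2, 4531ffd, 77c07cb, e4c3818} — 4.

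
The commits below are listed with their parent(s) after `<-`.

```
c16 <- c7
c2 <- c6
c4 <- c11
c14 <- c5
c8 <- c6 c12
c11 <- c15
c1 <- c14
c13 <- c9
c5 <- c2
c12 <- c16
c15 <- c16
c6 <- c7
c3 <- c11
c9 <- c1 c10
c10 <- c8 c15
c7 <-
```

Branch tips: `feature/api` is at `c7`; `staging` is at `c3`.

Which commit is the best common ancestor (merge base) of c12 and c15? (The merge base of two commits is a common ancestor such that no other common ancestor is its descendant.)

Ancestors of c12: {c12, c16, c7}.
Ancestors of c15: {c15, c16, c7}.
Common ancestors: {c16, c7}.
Among these, c16 is not an ancestor of any other common ancestor — it is the merge base.

c16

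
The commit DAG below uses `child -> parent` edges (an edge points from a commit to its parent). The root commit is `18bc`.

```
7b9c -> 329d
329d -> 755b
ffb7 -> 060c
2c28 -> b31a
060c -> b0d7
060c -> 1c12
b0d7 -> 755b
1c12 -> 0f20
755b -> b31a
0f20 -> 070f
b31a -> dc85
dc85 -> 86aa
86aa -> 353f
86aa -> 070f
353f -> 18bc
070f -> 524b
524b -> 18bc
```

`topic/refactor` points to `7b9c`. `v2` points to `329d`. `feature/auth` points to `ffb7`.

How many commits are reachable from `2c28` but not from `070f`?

5

Reachable from 2c28: {070f, 18bc, 2c28, 353f, 524b, 86aa, b31a, dc85}.
Reachable from 070f: {070f, 18bc, 524b}.
In 2c28's history but not 070f's: {2c28, 353f, 86aa, b31a, dc85} — 5 commits.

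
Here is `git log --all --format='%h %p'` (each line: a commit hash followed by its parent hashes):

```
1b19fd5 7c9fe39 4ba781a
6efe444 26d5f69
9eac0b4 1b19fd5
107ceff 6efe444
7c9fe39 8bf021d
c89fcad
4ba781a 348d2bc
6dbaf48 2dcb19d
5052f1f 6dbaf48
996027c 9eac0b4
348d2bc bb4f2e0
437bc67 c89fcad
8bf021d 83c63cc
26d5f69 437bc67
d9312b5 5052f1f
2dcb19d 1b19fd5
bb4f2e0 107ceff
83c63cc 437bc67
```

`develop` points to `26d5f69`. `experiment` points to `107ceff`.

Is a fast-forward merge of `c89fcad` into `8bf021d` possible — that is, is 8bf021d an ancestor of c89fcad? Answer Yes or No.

No

A fast-forward from 8bf021d to c89fcad is possible iff 8bf021d is an ancestor of c89fcad.
Ancestors of c89fcad: {c89fcad}.
8bf021d is not among them, so fast-forward is not possible.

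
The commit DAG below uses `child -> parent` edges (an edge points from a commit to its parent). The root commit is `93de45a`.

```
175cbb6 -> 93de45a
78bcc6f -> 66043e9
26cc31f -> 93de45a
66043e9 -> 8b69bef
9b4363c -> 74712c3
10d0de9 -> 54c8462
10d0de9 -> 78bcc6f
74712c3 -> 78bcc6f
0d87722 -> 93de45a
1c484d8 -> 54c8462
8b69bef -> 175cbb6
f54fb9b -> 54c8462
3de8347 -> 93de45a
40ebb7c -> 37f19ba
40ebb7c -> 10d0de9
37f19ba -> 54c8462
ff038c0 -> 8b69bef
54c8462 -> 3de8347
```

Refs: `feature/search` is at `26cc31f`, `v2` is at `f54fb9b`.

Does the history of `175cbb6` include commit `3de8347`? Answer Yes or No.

No

Ancestors of 175cbb6: {175cbb6, 93de45a}.
3de8347 is not in that set, so it is not an ancestor of 175cbb6.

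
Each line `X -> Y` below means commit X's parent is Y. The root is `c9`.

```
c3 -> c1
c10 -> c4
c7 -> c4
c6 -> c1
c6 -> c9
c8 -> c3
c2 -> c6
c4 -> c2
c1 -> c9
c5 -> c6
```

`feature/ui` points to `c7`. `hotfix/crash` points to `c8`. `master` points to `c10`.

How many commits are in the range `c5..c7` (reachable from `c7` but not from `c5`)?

3

Reachable from c7: {c1, c2, c4, c6, c7, c9}.
Reachable from c5: {c1, c5, c6, c9}.
In c7's history but not c5's: {c2, c4, c7} — 3 commits.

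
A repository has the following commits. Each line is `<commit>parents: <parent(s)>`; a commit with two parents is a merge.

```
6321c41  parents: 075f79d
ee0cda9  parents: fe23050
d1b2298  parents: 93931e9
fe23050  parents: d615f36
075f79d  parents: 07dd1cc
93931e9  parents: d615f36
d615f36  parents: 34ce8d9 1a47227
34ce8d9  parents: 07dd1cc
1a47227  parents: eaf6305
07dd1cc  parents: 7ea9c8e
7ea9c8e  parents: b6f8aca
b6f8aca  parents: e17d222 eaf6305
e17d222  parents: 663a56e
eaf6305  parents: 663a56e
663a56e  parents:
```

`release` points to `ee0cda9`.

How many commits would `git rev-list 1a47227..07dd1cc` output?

Reachable from 07dd1cc: {07dd1cc, 663a56e, 7ea9c8e, b6f8aca, e17d222, eaf6305}.
Reachable from 1a47227: {1a47227, 663a56e, eaf6305}.
In 07dd1cc's history but not 1a47227's: {07dd1cc, 7ea9c8e, b6f8aca, e17d222} — 4 commits.

4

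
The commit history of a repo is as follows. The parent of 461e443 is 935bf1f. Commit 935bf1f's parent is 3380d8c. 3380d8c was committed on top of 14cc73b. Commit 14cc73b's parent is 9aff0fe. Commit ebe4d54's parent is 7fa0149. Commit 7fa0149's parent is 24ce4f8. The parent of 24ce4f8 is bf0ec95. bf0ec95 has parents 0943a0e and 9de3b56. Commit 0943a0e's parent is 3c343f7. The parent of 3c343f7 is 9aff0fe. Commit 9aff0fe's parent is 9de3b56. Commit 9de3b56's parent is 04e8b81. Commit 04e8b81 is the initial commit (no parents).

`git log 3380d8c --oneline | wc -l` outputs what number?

5

Walking parent pointers from 3380d8c: reachable set = {04e8b81, 14cc73b, 3380d8c, 9aff0fe, 9de3b56}.
That is 5 commits.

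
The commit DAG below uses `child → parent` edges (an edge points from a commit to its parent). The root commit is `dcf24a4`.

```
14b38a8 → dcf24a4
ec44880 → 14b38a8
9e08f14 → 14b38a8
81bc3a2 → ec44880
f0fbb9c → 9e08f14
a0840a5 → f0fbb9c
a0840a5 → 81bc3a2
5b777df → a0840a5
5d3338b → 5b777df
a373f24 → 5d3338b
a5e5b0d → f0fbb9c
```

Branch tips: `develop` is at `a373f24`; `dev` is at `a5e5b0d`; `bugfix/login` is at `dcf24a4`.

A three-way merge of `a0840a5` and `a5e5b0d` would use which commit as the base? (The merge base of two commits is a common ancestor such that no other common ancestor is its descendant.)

f0fbb9c

Ancestors of a0840a5: {14b38a8, 81bc3a2, 9e08f14, a0840a5, dcf24a4, ec44880, f0fbb9c}.
Ancestors of a5e5b0d: {14b38a8, 9e08f14, a5e5b0d, dcf24a4, f0fbb9c}.
Common ancestors: {14b38a8, 9e08f14, dcf24a4, f0fbb9c}.
Among these, f0fbb9c is not an ancestor of any other common ancestor — it is the merge base.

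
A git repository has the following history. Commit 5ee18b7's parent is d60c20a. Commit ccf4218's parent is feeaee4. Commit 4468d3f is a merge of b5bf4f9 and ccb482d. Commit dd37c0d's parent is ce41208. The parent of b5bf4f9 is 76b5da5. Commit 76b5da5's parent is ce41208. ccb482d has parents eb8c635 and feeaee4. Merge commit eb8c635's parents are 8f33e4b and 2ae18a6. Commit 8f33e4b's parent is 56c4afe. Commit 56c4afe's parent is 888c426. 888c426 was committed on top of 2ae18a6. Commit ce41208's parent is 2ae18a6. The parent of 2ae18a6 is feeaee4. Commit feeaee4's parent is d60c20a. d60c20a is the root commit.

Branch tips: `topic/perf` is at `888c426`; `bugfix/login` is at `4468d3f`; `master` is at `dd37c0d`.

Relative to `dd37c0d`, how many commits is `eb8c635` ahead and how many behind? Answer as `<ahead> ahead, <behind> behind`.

4 ahead, 2 behind

Reachable from eb8c635: {2ae18a6, 56c4afe, 888c426, 8f33e4b, d60c20a, eb8c635, feeaee4}.
Reachable from dd37c0d: {2ae18a6, ce41208, d60c20a, dd37c0d, feeaee4}.
Only in eb8c635's history (ahead): {56c4afe, 888c426, 8f33e4b, eb8c635} — 4.
Only in dd37c0d's history (behind): {ce41208, dd37c0d} — 2.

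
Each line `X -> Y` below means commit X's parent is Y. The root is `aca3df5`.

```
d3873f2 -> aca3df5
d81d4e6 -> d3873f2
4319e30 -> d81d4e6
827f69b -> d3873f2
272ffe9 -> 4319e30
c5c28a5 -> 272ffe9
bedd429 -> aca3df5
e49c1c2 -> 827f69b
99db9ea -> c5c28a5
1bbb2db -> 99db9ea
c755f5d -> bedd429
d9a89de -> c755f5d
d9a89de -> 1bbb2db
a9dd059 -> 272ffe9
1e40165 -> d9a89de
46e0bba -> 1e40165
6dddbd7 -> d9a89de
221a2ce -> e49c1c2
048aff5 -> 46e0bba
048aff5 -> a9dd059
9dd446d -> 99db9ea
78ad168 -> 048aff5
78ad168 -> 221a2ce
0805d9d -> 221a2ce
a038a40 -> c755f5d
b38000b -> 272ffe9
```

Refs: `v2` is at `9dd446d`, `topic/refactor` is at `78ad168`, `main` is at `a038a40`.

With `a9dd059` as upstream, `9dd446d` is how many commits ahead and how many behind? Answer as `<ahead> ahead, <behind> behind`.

Reachable from 9dd446d: {272ffe9, 4319e30, 99db9ea, 9dd446d, aca3df5, c5c28a5, d3873f2, d81d4e6}.
Reachable from a9dd059: {272ffe9, 4319e30, a9dd059, aca3df5, d3873f2, d81d4e6}.
Only in 9dd446d's history (ahead): {99db9ea, 9dd446d, c5c28a5} — 3.
Only in a9dd059's history (behind): {a9dd059} — 1.

3 ahead, 1 behind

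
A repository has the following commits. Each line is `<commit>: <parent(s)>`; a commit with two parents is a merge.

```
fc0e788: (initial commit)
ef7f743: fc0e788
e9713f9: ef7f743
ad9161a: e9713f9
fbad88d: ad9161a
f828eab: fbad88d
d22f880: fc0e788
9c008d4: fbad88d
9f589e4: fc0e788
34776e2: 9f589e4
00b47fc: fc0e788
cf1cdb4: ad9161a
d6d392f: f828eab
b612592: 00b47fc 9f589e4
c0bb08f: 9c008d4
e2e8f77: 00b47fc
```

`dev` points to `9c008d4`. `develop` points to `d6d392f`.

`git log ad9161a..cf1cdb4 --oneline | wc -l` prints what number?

1

Reachable from cf1cdb4: {ad9161a, cf1cdb4, e9713f9, ef7f743, fc0e788}.
Reachable from ad9161a: {ad9161a, e9713f9, ef7f743, fc0e788}.
In cf1cdb4's history but not ad9161a's: {cf1cdb4} — 1 commit.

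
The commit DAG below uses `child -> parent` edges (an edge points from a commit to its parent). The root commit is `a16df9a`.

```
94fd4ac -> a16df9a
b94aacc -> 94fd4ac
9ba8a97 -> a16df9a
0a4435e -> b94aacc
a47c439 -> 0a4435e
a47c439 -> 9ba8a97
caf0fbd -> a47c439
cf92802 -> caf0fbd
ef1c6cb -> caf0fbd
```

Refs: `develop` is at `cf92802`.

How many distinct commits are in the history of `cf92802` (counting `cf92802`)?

8

Walking parent pointers from cf92802: reachable set = {0a4435e, 94fd4ac, 9ba8a97, a16df9a, a47c439, b94aacc, caf0fbd, cf92802}.
That is 8 commits.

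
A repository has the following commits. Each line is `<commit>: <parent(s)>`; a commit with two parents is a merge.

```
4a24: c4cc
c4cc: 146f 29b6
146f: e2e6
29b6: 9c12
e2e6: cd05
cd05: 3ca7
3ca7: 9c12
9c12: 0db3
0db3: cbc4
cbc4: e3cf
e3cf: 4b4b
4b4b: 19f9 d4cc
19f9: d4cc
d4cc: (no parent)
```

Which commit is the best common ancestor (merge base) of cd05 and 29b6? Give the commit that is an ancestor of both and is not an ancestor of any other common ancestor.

Ancestors of cd05: {0db3, 19f9, 3ca7, 4b4b, 9c12, cbc4, cd05, d4cc, e3cf}.
Ancestors of 29b6: {0db3, 19f9, 29b6, 4b4b, 9c12, cbc4, d4cc, e3cf}.
Common ancestors: {0db3, 19f9, 4b4b, 9c12, cbc4, d4cc, e3cf}.
Among these, 9c12 is not an ancestor of any other common ancestor — it is the merge base.

9c12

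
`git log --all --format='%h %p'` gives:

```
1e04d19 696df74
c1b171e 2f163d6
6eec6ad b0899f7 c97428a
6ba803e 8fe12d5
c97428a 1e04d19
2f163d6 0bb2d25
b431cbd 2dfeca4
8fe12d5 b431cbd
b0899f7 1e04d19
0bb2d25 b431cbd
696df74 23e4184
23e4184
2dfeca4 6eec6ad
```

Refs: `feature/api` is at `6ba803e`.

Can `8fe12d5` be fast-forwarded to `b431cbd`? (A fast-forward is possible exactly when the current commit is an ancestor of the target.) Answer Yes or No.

No

A fast-forward from 8fe12d5 to b431cbd is possible iff 8fe12d5 is an ancestor of b431cbd.
Ancestors of b431cbd: {1e04d19, 23e4184, 2dfeca4, 696df74, 6eec6ad, b0899f7, b431cbd, c97428a}.
8fe12d5 is not among them, so fast-forward is not possible.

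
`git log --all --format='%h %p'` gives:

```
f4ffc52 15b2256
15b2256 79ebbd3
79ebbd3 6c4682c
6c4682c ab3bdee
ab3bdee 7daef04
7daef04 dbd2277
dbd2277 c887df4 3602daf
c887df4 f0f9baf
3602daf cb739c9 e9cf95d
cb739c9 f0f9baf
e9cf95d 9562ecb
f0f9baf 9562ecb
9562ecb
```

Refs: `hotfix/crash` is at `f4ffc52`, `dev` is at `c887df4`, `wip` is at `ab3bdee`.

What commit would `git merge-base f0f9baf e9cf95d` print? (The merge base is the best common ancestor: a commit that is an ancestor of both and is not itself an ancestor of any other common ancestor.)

9562ecb

Ancestors of f0f9baf: {9562ecb, f0f9baf}.
Ancestors of e9cf95d: {9562ecb, e9cf95d}.
Common ancestors: {9562ecb}.
The only common ancestor is 9562ecb, so it is the merge base.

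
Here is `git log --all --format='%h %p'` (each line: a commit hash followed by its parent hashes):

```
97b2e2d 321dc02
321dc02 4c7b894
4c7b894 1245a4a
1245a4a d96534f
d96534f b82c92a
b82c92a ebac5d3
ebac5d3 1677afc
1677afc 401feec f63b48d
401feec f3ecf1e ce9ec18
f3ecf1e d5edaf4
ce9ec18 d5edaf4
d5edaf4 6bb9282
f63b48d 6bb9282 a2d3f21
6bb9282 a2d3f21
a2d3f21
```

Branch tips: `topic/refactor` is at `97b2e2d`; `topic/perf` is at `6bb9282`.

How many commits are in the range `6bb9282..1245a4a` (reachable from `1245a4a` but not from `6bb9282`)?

10

Reachable from 1245a4a: {1245a4a, 1677afc, 401feec, 6bb9282, a2d3f21, b82c92a, ce9ec18, d5edaf4, d96534f, ebac5d3, f3ecf1e, f63b48d}.
Reachable from 6bb9282: {6bb9282, a2d3f21}.
In 1245a4a's history but not 6bb9282's: {1245a4a, 1677afc, 401feec, b82c92a, ce9ec18, d5edaf4, d96534f, ebac5d3, f3ecf1e, f63b48d} — 10 commits.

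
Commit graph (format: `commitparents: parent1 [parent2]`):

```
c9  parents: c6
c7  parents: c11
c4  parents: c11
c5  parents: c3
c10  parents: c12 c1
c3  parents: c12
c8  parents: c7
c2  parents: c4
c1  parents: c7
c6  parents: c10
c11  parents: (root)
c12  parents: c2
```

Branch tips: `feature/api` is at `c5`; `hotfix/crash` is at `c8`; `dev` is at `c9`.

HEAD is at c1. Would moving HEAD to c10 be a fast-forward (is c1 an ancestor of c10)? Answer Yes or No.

Yes

A fast-forward from c1 to c10 is possible iff c1 is an ancestor of c10.
Ancestors of c10: {c1, c10, c11, c12, c2, c4, c7}.
c1 is among them, so fast-forward is possible.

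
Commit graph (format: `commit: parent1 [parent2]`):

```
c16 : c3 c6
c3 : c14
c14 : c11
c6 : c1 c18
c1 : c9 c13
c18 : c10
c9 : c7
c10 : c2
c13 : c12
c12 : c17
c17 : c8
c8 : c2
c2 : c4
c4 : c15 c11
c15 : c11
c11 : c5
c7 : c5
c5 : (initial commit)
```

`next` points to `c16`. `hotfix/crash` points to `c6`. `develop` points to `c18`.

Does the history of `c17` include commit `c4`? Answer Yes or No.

Ancestors of c17 (commits reachable by following parents): {c11, c15, c17, c2, c4, c5, c8}.
c4 is in that set, so it is an ancestor of c17.

Yes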